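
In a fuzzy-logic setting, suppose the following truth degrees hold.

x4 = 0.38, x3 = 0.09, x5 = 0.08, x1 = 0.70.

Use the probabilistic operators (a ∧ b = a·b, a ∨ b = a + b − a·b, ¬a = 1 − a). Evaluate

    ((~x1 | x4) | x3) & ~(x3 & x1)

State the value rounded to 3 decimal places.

~x1 = 1 − 0.7000 = 0.3000
~x1 | x4 = a + b − a·b on (0.3000, 0.3800) = 0.5660
(~x1 | x4) | x3 = a + b − a·b on (0.5660, 0.0900) = 0.6051
x3 & x1 = a·b on (0.0900, 0.7000) = 0.0630
~(x3 & x1) = 1 − 0.0630 = 0.9370
((~x1 | x4) | x3) & ~(x3 & x1) = a·b on (0.6051, 0.9370) = 0.5669

0.567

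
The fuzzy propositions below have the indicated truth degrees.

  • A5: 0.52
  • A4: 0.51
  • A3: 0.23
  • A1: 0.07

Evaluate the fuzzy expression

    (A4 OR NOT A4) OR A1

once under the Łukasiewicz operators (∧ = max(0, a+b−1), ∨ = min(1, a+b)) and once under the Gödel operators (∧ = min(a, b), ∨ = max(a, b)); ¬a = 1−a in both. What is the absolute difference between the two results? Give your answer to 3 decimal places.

0.490

Under Łukasiewicz:
  NOT A4 = 1 − 0.51 = 0.49
  A4 OR NOT A4 = min(1, a+b) on (0.51, 0.49) = 1.00
  (A4 OR NOT A4) OR A1 = min(1, a+b) on (1.00, 0.07) = 1.00
  → value = 1.0000
Under Gödel:
  NOT A4 = 1 − 0.51 = 0.49
  A4 OR NOT A4 = max(a, b) on (0.51, 0.49) = 0.51
  (A4 OR NOT A4) OR A1 = max(a, b) on (0.51, 0.07) = 0.51
  → value = 0.5100
|1.0000 − 0.5100| = 0.490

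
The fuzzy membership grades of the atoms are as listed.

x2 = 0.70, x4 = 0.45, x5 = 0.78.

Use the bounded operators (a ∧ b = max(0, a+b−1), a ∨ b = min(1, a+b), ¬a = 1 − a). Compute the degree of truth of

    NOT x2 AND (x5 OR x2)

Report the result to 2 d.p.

0.30

NOT x2 = 1 − 0.70 = 0.30
x5 OR x2 = min(1, a+b) on (0.78, 0.70) = 1.00
NOT x2 AND (x5 OR x2) = max(0, a+b−1) on (0.30, 1.00) = 0.30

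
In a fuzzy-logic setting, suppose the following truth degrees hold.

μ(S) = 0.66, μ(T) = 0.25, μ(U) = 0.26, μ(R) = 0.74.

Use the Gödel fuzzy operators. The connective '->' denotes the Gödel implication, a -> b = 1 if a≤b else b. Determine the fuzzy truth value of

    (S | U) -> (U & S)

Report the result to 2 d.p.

S | U = max(a, b) on (0.66, 0.26) = 0.66
U & S = min(a, b) on (0.26, 0.66) = 0.26
(S | U) -> (U & S)  [Gödel: 1 if a≤b else b] with a=0.66, b=0.26 → 0.26

0.26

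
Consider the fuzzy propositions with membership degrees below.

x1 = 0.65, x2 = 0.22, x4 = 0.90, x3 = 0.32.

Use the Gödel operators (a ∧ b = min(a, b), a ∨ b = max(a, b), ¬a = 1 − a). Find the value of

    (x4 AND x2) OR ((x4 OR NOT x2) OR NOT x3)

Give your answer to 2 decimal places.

0.90

x4 AND x2 = min(a, b) on (0.90, 0.22) = 0.22
NOT x2 = 1 − 0.22 = 0.78
x4 OR NOT x2 = max(a, b) on (0.90, 0.78) = 0.90
NOT x3 = 1 − 0.32 = 0.68
(x4 OR NOT x2) OR NOT x3 = max(a, b) on (0.90, 0.68) = 0.90
(x4 AND x2) OR ((x4 OR NOT x2) OR NOT x3) = max(a, b) on (0.22, 0.90) = 0.90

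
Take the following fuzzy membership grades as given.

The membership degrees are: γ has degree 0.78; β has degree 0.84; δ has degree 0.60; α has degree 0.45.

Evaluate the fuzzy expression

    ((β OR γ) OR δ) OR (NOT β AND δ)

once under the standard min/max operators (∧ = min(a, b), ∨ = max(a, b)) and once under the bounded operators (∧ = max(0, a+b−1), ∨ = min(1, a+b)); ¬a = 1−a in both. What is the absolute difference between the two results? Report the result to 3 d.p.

Under standard min/max:
  β OR γ = max(a, b) on (0.84, 0.78) = 0.84
  (β OR γ) OR δ = max(a, b) on (0.84, 0.60) = 0.84
  NOT β = 1 − 0.84 = 0.16
  NOT β AND δ = min(a, b) on (0.16, 0.60) = 0.16
  ((β OR γ) OR δ) OR (NOT β AND δ) = max(a, b) on (0.84, 0.16) = 0.84
  → value = 0.8400
Under bounded:
  β OR γ = min(1, a+b) on (0.84, 0.78) = 1.00
  (β OR γ) OR δ = min(1, a+b) on (1.00, 0.60) = 1.00
  NOT β = 1 − 0.84 = 0.16
  NOT β AND δ = max(0, a+b−1) on (0.16, 0.60) = 0.00
  ((β OR γ) OR δ) OR (NOT β AND δ) = min(1, a+b) on (1.00, 0.00) = 1.00
  → value = 1.0000
|0.8400 − 1.0000| = 0.160

0.160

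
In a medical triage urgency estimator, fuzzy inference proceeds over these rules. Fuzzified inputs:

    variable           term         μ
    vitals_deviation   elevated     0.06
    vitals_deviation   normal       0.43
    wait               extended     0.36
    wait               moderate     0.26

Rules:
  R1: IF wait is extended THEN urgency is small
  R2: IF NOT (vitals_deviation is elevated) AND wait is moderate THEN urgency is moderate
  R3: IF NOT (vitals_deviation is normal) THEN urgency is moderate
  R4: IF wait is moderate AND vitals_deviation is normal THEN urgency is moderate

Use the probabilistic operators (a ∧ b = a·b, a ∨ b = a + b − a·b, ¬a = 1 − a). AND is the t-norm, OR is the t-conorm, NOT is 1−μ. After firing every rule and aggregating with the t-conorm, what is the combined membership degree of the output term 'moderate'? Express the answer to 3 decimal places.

R1: extended=0.36 → w = 0.3600
R2: ¬elevated=1−0.06=0.94, moderate=0.26; AND[a·b] → w = 0.2444
R3: ¬normal=1−0.43=0.57 → w = 0.5700
R4: moderate=0.26, normal=0.43; AND[a·b] → w = 0.1118
Rules with consequent 'moderate': {R2, R3, R4} → strengths 0.2444, 0.5700, 0.1118
Aggregate via t-conorm [a + b − a·b]: 0.7114

0.711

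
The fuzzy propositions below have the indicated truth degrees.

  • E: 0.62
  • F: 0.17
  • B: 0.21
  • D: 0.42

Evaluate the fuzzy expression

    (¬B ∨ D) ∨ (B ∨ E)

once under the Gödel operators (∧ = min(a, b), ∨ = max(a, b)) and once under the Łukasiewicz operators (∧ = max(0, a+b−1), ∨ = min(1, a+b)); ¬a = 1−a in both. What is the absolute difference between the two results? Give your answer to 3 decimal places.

Under Gödel:
  ¬B = 1 − 0.21 = 0.79
  ¬B ∨ D = max(a, b) on (0.79, 0.42) = 0.79
  B ∨ E = max(a, b) on (0.21, 0.62) = 0.62
  (¬B ∨ D) ∨ (B ∨ E) = max(a, b) on (0.79, 0.62) = 0.79
  → value = 0.7900
Under Łukasiewicz:
  ¬B = 1 − 0.21 = 0.79
  ¬B ∨ D = min(1, a+b) on (0.79, 0.42) = 1.00
  B ∨ E = min(1, a+b) on (0.21, 0.62) = 0.83
  (¬B ∨ D) ∨ (B ∨ E) = min(1, a+b) on (1.00, 0.83) = 1.00
  → value = 1.0000
|0.7900 − 1.0000| = 0.210

0.210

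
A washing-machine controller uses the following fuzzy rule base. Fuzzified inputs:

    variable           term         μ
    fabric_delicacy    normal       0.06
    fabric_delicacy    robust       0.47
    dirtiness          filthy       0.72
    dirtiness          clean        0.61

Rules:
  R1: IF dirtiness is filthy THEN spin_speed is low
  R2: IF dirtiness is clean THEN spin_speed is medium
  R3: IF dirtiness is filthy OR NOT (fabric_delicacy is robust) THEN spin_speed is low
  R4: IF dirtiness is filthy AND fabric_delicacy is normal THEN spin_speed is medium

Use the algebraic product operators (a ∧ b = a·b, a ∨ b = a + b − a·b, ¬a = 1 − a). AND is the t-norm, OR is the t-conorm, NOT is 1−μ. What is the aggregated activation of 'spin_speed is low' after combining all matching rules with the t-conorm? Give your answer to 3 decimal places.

R1: filthy=0.72 → w = 0.7200
R2: clean=0.61 → w = 0.6100
R3: filthy=0.72, ¬robust=1−0.47=0.53; OR[a + b − a·b] → w = 0.8684
R4: filthy=0.72, normal=0.06; AND[a·b] → w = 0.0432
Rules with consequent 'low': {R1, R3} → strengths 0.7200, 0.8684
Aggregate via t-conorm [a + b − a·b]: 0.9632

0.963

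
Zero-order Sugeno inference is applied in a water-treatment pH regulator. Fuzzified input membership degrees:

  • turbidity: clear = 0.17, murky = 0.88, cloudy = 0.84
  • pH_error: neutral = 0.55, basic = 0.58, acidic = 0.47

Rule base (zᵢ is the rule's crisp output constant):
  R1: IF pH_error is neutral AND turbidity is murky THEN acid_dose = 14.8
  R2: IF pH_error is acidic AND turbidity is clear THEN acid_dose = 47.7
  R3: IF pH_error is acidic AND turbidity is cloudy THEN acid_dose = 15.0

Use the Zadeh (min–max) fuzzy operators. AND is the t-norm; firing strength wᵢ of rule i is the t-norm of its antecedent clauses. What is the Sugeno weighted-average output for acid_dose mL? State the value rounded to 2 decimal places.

R1 (z=14.8): neutral=0.55, murky=0.88; AND[min(a, b)] → w = 0.55
R2 (z=47.7): acidic=0.47, clear=0.17; AND[min(a, b)] → w = 0.17
R3 (z=15.0): acidic=0.47, cloudy=0.84; AND[min(a, b)] → w = 0.47
Weighted average = (0.55·14.8 + 0.17·47.7 + 0.47·15.0) / (0.55 + 0.17 + 0.47)
  = 23.2990 / 1.1900 = 19.58

19.58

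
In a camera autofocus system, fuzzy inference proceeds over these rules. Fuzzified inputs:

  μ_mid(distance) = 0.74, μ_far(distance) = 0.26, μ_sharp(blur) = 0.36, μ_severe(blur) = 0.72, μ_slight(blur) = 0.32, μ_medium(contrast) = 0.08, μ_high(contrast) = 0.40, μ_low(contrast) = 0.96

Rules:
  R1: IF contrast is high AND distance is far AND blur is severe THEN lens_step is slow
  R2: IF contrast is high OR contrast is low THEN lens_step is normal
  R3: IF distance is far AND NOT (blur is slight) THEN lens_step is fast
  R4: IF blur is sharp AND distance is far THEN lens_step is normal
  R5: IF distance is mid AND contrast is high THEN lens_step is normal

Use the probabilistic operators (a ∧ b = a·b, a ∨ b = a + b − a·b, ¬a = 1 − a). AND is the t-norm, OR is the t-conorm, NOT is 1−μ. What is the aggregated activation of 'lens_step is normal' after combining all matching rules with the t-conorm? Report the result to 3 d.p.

0.985

R1: high=0.40, far=0.26, severe=0.72; AND[a·b] → w = 0.0749
R2: high=0.40, low=0.96; OR[a + b − a·b] → w = 0.9760
R3: far=0.26, ¬slight=1−0.32=0.68; AND[a·b] → w = 0.1768
R4: sharp=0.36, far=0.26; AND[a·b] → w = 0.0936
R5: mid=0.74, high=0.40; AND[a·b] → w = 0.2960
Rules with consequent 'normal': {R2, R4, R5} → strengths 0.9760, 0.0936, 0.2960
Aggregate via t-conorm [a + b − a·b]: 0.9847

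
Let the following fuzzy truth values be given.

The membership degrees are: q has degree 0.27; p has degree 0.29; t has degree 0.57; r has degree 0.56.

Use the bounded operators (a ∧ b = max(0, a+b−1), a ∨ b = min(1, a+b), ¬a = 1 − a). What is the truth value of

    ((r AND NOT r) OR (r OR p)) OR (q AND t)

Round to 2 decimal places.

NOT r = 1 − 0.56 = 0.44
r AND NOT r = max(0, a+b−1) on (0.56, 0.44) = 0.00
r OR p = min(1, a+b) on (0.56, 0.29) = 0.85
(r AND NOT r) OR (r OR p) = min(1, a+b) on (0.00, 0.85) = 0.85
q AND t = max(0, a+b−1) on (0.27, 0.57) = 0.00
((r AND NOT r) OR (r OR p)) OR (q AND t) = min(1, a+b) on (0.85, 0.00) = 0.85

0.85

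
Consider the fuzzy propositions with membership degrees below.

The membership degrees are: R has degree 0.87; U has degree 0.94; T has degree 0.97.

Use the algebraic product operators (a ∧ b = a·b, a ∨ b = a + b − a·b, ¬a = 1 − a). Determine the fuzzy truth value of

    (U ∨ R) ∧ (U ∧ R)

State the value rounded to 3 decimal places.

0.811

U ∨ R = a + b − a·b on (0.9400, 0.8700) = 0.9922
U ∧ R = a·b on (0.9400, 0.8700) = 0.8178
(U ∨ R) ∧ (U ∧ R) = a·b on (0.9922, 0.8178) = 0.8114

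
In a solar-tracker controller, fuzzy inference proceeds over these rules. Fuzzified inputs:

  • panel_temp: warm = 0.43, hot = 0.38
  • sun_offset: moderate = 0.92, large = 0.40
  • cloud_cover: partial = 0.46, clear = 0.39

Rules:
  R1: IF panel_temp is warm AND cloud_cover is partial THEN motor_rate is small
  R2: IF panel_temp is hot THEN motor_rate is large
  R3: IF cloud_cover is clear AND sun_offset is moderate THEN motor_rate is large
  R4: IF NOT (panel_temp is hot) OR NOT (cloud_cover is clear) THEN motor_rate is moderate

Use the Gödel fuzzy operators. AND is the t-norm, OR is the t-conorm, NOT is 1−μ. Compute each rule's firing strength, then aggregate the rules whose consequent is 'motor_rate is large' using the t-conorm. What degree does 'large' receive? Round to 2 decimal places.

0.39

R1: warm=0.43, partial=0.46; AND[min(a, b)] → w = 0.43
R2: hot=0.38 → w = 0.38
R3: clear=0.39, moderate=0.92; AND[min(a, b)] → w = 0.39
R4: ¬hot=1−0.38=0.62, ¬clear=1−0.39=0.61; OR[max(a, b)] → w = 0.62
Rules with consequent 'large': {R2, R3} → strengths 0.38, 0.39
Aggregate via t-conorm [max(a, b)]: 0.39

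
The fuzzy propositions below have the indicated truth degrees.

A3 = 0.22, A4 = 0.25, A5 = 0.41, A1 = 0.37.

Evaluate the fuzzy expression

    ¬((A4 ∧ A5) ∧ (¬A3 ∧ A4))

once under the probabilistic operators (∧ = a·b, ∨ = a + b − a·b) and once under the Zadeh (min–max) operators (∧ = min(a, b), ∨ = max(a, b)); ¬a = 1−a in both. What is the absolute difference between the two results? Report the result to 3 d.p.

0.230

Under probabilistic:
  A4 ∧ A5 = a·b on (0.2500, 0.4100) = 0.1025
  ¬A3 = 1 − 0.2200 = 0.7800
  ¬A3 ∧ A4 = a·b on (0.7800, 0.2500) = 0.1950
  (A4 ∧ A5) ∧ (¬A3 ∧ A4) = a·b on (0.1025, 0.1950) = 0.0200
  ¬((A4 ∧ A5) ∧ (¬A3 ∧ A4)) = 1 − 0.0200 = 0.9800
  → value = 0.9800
Under Zadeh (min–max):
  A4 ∧ A5 = min(a, b) on (0.25, 0.41) = 0.25
  ¬A3 = 1 − 0.22 = 0.78
  ¬A3 ∧ A4 = min(a, b) on (0.78, 0.25) = 0.25
  (A4 ∧ A5) ∧ (¬A3 ∧ A4) = min(a, b) on (0.25, 0.25) = 0.25
  ¬((A4 ∧ A5) ∧ (¬A3 ∧ A4)) = 1 − 0.25 = 0.75
  → value = 0.7500
|0.9800 − 0.7500| = 0.230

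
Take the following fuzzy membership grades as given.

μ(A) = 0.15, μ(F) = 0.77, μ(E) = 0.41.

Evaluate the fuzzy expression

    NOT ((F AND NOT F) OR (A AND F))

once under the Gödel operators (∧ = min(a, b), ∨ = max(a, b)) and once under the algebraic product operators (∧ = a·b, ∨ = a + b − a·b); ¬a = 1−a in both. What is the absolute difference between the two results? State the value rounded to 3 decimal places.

0.042

Under Gödel:
  NOT F = 1 − 0.77 = 0.23
  F AND NOT F = min(a, b) on (0.77, 0.23) = 0.23
  A AND F = min(a, b) on (0.15, 0.77) = 0.15
  (F AND NOT F) OR (A AND F) = max(a, b) on (0.23, 0.15) = 0.23
  NOT ((F AND NOT F) OR (A AND F)) = 1 − 0.23 = 0.77
  → value = 0.7700
Under algebraic product:
  NOT F = 1 − 0.7700 = 0.2300
  F AND NOT F = a·b on (0.7700, 0.2300) = 0.1771
  A AND F = a·b on (0.1500, 0.7700) = 0.1155
  (F AND NOT F) OR (A AND F) = a + b − a·b on (0.1771, 0.1155) = 0.2721
  NOT ((F AND NOT F) OR (A AND F)) = 1 − 0.2721 = 0.7279
  → value = 0.7279
|0.7700 − 0.7279| = 0.042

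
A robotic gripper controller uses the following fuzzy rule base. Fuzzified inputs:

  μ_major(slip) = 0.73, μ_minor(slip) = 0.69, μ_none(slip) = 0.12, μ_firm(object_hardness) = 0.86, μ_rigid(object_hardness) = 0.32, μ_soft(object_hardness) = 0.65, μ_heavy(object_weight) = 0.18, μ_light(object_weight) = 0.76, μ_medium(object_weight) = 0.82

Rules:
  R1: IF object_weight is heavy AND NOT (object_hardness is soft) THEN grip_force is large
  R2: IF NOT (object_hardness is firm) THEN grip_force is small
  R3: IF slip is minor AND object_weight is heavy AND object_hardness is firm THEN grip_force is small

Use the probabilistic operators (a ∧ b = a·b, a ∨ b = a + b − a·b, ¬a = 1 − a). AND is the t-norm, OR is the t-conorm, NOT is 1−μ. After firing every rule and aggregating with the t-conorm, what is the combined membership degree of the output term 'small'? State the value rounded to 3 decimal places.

R1: heavy=0.18, ¬soft=1−0.65=0.35; AND[a·b] → w = 0.0630
R2: ¬firm=1−0.86=0.14 → w = 0.1400
R3: minor=0.69, heavy=0.18, firm=0.86; AND[a·b] → w = 0.1068
Rules with consequent 'small': {R2, R3} → strengths 0.1400, 0.1068
Aggregate via t-conorm [a + b − a·b]: 0.2319

0.232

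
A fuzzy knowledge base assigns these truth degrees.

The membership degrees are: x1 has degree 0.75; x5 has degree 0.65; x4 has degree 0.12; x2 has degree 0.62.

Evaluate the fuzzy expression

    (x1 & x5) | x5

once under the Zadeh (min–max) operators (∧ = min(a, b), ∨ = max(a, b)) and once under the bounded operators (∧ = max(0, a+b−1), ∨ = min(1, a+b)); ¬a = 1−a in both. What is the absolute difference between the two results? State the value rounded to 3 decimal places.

Under Zadeh (min–max):
  x1 & x5 = min(a, b) on (0.75, 0.65) = 0.65
  (x1 & x5) | x5 = max(a, b) on (0.65, 0.65) = 0.65
  → value = 0.6500
Under bounded:
  x1 & x5 = max(0, a+b−1) on (0.75, 0.65) = 0.40
  (x1 & x5) | x5 = min(1, a+b) on (0.40, 0.65) = 1.00
  → value = 1.0000
|0.6500 − 1.0000| = 0.350

0.350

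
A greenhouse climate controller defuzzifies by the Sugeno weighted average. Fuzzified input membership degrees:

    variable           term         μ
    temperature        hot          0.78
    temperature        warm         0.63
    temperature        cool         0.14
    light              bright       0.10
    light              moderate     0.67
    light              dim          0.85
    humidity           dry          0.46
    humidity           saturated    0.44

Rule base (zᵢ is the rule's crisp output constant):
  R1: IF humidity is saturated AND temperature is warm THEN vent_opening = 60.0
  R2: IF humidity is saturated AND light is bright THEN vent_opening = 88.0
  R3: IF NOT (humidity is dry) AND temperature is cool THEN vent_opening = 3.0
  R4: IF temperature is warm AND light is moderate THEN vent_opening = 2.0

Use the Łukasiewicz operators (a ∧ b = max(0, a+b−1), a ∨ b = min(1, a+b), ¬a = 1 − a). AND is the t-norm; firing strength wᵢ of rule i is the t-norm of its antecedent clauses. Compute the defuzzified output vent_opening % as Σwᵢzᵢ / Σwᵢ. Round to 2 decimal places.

12.97

R1 (z=60.0): saturated=0.44, warm=0.63; AND[max(0, a+b−1)] → w = 0.07
R2 (z=88.0): saturated=0.44, bright=0.10; AND[max(0, a+b−1)] → w = 0.00
R3 (z=3.0): ¬dry=1−0.46=0.54, cool=0.14; AND[max(0, a+b−1)] → w = 0.00
R4 (z=2.0): warm=0.63, moderate=0.67; AND[max(0, a+b−1)] → w = 0.30
Weighted average = (0.07·60.0 + 0.00·88.0 + 0.00·3.0 + 0.30·2.0) / (0.07 + 0.00 + 0.00 + 0.30)
  = 4.8000 / 0.3700 = 12.97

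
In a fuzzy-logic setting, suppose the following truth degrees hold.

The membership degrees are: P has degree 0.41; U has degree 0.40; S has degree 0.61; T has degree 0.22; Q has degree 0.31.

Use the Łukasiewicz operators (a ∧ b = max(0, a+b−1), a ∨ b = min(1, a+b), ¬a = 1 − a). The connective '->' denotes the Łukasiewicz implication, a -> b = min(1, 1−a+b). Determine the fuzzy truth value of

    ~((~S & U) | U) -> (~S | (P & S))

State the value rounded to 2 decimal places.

0.81

~S = 1 − 0.61 = 0.39
~S & U = max(0, a+b−1) on (0.39, 0.40) = 0.00
(~S & U) | U = min(1, a+b) on (0.00, 0.40) = 0.40
~((~S & U) | U) = 1 − 0.40 = 0.60
~S = 1 − 0.61 = 0.39
P & S = max(0, a+b−1) on (0.41, 0.61) = 0.02
~S | (P & S) = min(1, a+b) on (0.39, 0.02) = 0.41
~((~S & U) | U) -> (~S | (P & S))  [Łukasiewicz: min(1, 1−a+b)] with a=0.60, b=0.41 → 0.81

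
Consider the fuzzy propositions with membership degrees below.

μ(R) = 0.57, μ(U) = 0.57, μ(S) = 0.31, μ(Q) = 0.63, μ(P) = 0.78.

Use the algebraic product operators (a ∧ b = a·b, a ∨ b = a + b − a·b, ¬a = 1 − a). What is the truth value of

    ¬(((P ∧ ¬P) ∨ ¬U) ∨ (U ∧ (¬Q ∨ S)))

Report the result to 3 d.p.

0.320

¬P = 1 − 0.7800 = 0.2200
P ∧ ¬P = a·b on (0.7800, 0.2200) = 0.1716
¬U = 1 − 0.5700 = 0.4300
(P ∧ ¬P) ∨ ¬U = a + b − a·b on (0.1716, 0.4300) = 0.5278
¬Q = 1 − 0.6300 = 0.3700
¬Q ∨ S = a + b − a·b on (0.3700, 0.3100) = 0.5653
U ∧ (¬Q ∨ S) = a·b on (0.5700, 0.5653) = 0.3222
((P ∧ ¬P) ∨ ¬U) ∨ (U ∧ (¬Q ∨ S)) = a + b − a·b on (0.5278, 0.3222) = 0.6800
¬(((P ∧ ¬P) ∨ ¬U) ∨ (U ∧ (¬Q ∨ S))) = 1 − 0.6800 = 0.3200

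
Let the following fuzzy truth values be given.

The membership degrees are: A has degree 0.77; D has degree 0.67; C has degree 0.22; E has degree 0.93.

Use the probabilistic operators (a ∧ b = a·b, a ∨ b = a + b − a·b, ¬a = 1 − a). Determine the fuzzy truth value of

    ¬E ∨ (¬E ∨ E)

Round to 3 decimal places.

¬E = 1 − 0.9300 = 0.0700
¬E = 1 − 0.9300 = 0.0700
¬E ∨ E = a + b − a·b on (0.0700, 0.9300) = 0.9349
¬E ∨ (¬E ∨ E) = a + b − a·b on (0.0700, 0.9349) = 0.9395

0.939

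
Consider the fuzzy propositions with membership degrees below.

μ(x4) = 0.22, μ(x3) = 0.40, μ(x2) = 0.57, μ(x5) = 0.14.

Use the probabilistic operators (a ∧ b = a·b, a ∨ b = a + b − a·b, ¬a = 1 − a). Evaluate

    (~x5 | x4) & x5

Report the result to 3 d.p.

~x5 = 1 − 0.1400 = 0.8600
~x5 | x4 = a + b − a·b on (0.8600, 0.2200) = 0.8908
(~x5 | x4) & x5 = a·b on (0.8908, 0.1400) = 0.1247

0.125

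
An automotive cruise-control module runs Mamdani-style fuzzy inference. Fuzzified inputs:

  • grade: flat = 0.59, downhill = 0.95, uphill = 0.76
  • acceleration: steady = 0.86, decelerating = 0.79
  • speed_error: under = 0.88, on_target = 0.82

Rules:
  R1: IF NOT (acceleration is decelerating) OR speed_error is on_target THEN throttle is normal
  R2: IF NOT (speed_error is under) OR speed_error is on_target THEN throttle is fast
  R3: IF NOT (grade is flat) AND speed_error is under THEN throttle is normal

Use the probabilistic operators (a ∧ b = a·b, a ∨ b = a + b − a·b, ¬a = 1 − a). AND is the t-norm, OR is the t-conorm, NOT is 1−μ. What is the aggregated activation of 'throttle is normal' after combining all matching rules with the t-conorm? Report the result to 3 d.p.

R1: ¬decelerating=1−0.79=0.21, on_target=0.82; OR[a + b − a·b] → w = 0.8578
R2: ¬under=1−0.88=0.12, on_target=0.82; OR[a + b − a·b] → w = 0.8416
R3: ¬flat=1−0.59=0.41, under=0.88; AND[a·b] → w = 0.3608
Rules with consequent 'normal': {R1, R3} → strengths 0.8578, 0.3608
Aggregate via t-conorm [a + b − a·b]: 0.9091

0.909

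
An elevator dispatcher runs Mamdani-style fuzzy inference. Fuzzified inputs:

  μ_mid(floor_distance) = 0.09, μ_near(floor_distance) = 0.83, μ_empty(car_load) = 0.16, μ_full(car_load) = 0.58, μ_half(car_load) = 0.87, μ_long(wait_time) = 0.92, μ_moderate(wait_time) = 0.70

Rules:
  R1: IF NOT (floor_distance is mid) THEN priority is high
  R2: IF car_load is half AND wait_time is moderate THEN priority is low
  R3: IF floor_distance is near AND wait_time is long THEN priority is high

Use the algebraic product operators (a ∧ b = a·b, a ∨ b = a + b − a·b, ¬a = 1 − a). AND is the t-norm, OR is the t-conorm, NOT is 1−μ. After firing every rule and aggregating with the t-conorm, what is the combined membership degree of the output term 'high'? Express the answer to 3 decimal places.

R1: ¬mid=1−0.09=0.91 → w = 0.9100
R2: half=0.87, moderate=0.70; AND[a·b] → w = 0.6090
R3: near=0.83, long=0.92; AND[a·b] → w = 0.7636
Rules with consequent 'high': {R1, R3} → strengths 0.9100, 0.7636
Aggregate via t-conorm [a + b − a·b]: 0.9787

0.979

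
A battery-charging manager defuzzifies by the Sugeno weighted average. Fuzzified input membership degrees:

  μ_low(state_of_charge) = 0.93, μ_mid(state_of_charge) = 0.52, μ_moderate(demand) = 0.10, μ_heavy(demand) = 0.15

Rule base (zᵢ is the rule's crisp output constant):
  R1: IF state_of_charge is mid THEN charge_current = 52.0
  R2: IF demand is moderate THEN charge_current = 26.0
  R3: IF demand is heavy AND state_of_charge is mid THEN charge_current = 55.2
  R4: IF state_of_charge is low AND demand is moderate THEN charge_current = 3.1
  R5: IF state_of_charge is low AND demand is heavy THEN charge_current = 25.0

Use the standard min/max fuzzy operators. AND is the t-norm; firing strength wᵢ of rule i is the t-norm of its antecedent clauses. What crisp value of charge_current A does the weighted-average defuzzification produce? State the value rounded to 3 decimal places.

41.157

R1 (z=52.0): mid=0.52 → w = 0.52
R2 (z=26.0): moderate=0.10 → w = 0.10
R3 (z=55.2): heavy=0.15, mid=0.52; AND[min(a, b)] → w = 0.15
R4 (z=3.1): low=0.93, moderate=0.10; AND[min(a, b)] → w = 0.10
R5 (z=25.0): low=0.93, heavy=0.15; AND[min(a, b)] → w = 0.15
Weighted average = (0.52·52.0 + 0.10·26.0 + 0.15·55.2 + 0.10·3.1 + 0.15·25.0) / (0.52 + 0.10 + 0.15 + 0.10 + 0.15)
  = 41.9800 / 1.0200 = 41.157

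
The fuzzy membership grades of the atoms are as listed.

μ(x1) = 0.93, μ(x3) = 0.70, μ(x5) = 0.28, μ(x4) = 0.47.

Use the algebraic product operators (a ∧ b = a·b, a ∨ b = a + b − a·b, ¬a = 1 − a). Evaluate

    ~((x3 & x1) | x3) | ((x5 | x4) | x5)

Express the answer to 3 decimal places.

0.754

x3 & x1 = a·b on (0.7000, 0.9300) = 0.6510
(x3 & x1) | x3 = a + b − a·b on (0.6510, 0.7000) = 0.8953
~((x3 & x1) | x3) = 1 − 0.8953 = 0.1047
x5 | x4 = a + b − a·b on (0.2800, 0.4700) = 0.6184
(x5 | x4) | x5 = a + b − a·b on (0.6184, 0.2800) = 0.7252
~((x3 & x1) | x3) | ((x5 | x4) | x5) = a + b − a·b on (0.1047, 0.7252) = 0.7540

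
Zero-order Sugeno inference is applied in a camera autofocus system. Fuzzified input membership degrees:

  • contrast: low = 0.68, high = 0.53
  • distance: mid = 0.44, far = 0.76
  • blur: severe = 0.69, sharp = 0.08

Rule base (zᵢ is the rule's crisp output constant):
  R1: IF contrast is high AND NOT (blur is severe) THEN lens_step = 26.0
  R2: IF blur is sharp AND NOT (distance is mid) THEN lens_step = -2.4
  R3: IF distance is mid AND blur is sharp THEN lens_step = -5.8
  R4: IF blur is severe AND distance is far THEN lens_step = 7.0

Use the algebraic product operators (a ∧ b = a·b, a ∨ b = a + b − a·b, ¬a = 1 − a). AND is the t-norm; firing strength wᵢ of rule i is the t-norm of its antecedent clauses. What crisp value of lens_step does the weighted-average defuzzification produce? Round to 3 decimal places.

R1 (z=26.0): high=0.53, ¬severe=1−0.69=0.31; AND[a·b] → w = 0.1643
R2 (z=-2.4): sharp=0.08, ¬mid=1−0.44=0.56; AND[a·b] → w = 0.0448
R3 (z=-5.8): mid=0.44, sharp=0.08; AND[a·b] → w = 0.0352
R4 (z=7.0): severe=0.69, far=0.76; AND[a·b] → w = 0.5244
Weighted average = (0.1643·26.0 + 0.0448·-2.4 + 0.0352·-5.8 + 0.5244·7.0) / (0.1643 + 0.0448 + 0.0352 + 0.5244)
  = 7.6309 / 0.7687 = 9.927

9.927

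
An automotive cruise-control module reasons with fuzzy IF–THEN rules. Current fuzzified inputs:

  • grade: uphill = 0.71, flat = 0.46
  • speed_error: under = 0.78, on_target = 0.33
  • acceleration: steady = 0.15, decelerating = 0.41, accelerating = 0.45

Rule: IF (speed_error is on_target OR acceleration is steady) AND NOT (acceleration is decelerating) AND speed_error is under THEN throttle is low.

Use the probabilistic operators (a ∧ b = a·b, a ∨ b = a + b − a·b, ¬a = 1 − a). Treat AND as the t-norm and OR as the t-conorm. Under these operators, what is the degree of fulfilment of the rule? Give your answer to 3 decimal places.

firing strength: (on_target=0.33 OR steady=0.15) = 0.4305; AND[a·b] with ¬decelerating=1−0.41=0.59, under=0.78 → w = 0.1981

0.198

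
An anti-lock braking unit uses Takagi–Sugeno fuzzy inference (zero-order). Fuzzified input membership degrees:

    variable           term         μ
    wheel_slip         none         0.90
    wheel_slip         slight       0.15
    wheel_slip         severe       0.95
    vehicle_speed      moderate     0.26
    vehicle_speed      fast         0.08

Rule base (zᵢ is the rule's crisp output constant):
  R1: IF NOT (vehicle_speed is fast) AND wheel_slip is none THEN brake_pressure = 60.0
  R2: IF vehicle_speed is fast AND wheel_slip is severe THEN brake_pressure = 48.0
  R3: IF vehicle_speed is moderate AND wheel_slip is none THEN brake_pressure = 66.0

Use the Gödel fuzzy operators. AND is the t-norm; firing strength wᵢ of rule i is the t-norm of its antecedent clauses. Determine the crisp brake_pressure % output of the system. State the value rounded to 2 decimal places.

R1 (z=60.0): ¬fast=1−0.08=0.92, none=0.90; AND[min(a, b)] → w = 0.90
R2 (z=48.0): fast=0.08, severe=0.95; AND[min(a, b)] → w = 0.08
R3 (z=66.0): moderate=0.26, none=0.90; AND[min(a, b)] → w = 0.26
Weighted average = (0.90·60.0 + 0.08·48.0 + 0.26·66.0) / (0.90 + 0.08 + 0.26)
  = 75.0000 / 1.2400 = 60.48

60.48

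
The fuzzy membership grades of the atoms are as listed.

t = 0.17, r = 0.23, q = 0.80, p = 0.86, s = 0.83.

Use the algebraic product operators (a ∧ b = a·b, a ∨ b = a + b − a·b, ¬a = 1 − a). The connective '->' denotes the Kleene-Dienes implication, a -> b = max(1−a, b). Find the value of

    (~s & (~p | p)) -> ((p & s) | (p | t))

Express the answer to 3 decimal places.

0.967

~s = 1 − 0.8300 = 0.1700
~p = 1 − 0.8600 = 0.1400
~p | p = a + b − a·b on (0.1400, 0.8600) = 0.8796
~s & (~p | p) = a·b on (0.1700, 0.8796) = 0.1495
p & s = a·b on (0.8600, 0.8300) = 0.7138
p | t = a + b − a·b on (0.8600, 0.1700) = 0.8838
(p & s) | (p | t) = a + b − a·b on (0.7138, 0.8838) = 0.9667
(~s & (~p | p)) -> ((p & s) | (p | t))  [Kleene-Dienes: max(1−a, b)] with a=0.1495, b=0.9667 → 0.9667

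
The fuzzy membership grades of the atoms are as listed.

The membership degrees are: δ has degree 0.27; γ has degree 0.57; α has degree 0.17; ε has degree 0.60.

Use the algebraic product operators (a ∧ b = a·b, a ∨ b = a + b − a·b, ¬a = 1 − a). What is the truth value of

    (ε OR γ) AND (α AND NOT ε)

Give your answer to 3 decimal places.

ε OR γ = a + b − a·b on (0.6000, 0.5700) = 0.8280
NOT ε = 1 − 0.6000 = 0.4000
α AND NOT ε = a·b on (0.1700, 0.4000) = 0.0680
(ε OR γ) AND (α AND NOT ε) = a·b on (0.8280, 0.0680) = 0.0563

0.056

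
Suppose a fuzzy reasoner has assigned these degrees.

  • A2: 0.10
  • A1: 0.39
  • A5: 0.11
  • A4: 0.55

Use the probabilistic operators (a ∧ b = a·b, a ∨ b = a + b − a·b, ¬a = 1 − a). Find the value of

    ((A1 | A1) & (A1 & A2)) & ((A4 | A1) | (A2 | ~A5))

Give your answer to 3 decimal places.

0.024

A1 | A1 = a + b − a·b on (0.3900, 0.3900) = 0.6279
A1 & A2 = a·b on (0.3900, 0.1000) = 0.0390
(A1 | A1) & (A1 & A2) = a·b on (0.6279, 0.0390) = 0.0245
A4 | A1 = a + b − a·b on (0.5500, 0.3900) = 0.7255
~A5 = 1 − 0.1100 = 0.8900
A2 | ~A5 = a + b − a·b on (0.1000, 0.8900) = 0.9010
(A4 | A1) | (A2 | ~A5) = a + b − a·b on (0.7255, 0.9010) = 0.9728
((A1 | A1) & (A1 & A2)) & ((A4 | A1) | (A2 | ~A5)) = a·b on (0.0245, 0.9728) = 0.0238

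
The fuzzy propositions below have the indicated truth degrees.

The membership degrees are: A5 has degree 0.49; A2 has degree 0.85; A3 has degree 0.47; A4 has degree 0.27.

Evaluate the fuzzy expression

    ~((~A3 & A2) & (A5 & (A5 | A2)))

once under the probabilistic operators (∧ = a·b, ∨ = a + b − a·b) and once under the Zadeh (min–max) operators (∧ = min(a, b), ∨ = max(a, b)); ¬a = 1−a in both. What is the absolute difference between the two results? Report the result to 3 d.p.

0.286

Under probabilistic:
  ~A3 = 1 − 0.4700 = 0.5300
  ~A3 & A2 = a·b on (0.5300, 0.8500) = 0.4505
  A5 | A2 = a + b − a·b on (0.4900, 0.8500) = 0.9235
  A5 & (A5 | A2) = a·b on (0.4900, 0.9235) = 0.4525
  (~A3 & A2) & (A5 & (A5 | A2)) = a·b on (0.4505, 0.4525) = 0.2039
  ~((~A3 & A2) & (A5 & (A5 | A2))) = 1 − 0.2039 = 0.7961
  → value = 0.7961
Under Zadeh (min–max):
  ~A3 = 1 − 0.47 = 0.53
  ~A3 & A2 = min(a, b) on (0.53, 0.85) = 0.53
  A5 | A2 = max(a, b) on (0.49, 0.85) = 0.85
  A5 & (A5 | A2) = min(a, b) on (0.49, 0.85) = 0.49
  (~A3 & A2) & (A5 & (A5 | A2)) = min(a, b) on (0.53, 0.49) = 0.49
  ~((~A3 & A2) & (A5 & (A5 | A2))) = 1 − 0.49 = 0.51
  → value = 0.5100
|0.7961 − 0.5100| = 0.286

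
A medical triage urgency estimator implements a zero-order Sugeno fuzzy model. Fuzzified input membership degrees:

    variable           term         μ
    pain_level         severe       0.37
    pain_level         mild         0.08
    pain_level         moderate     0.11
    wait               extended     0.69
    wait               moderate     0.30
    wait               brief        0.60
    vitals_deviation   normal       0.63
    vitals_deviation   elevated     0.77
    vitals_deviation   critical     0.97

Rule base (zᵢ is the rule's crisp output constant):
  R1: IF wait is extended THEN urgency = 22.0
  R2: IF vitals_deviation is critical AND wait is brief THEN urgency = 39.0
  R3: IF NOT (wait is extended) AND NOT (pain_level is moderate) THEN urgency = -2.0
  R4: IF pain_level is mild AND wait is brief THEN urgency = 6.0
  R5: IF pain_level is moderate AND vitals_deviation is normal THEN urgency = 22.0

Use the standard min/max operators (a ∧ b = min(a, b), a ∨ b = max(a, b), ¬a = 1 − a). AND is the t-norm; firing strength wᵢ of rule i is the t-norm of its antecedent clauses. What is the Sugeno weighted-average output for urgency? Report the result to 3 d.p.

R1 (z=22.0): extended=0.69 → w = 0.69
R2 (z=39.0): critical=0.97, brief=0.60; AND[min(a, b)] → w = 0.60
R3 (z=-2.0): ¬extended=1−0.69=0.31, ¬moderate=1−0.11=0.89; AND[min(a, b)] → w = 0.31
R4 (z=6.0): mild=0.08, brief=0.60; AND[min(a, b)] → w = 0.08
R5 (z=22.0): moderate=0.11, normal=0.63; AND[min(a, b)] → w = 0.11
Weighted average = (0.69·22.0 + 0.60·39.0 + 0.31·-2.0 + 0.08·6.0 + 0.11·22.0) / (0.69 + 0.60 + 0.31 + 0.08 + 0.11)
  = 40.8600 / 1.7900 = 22.827

22.827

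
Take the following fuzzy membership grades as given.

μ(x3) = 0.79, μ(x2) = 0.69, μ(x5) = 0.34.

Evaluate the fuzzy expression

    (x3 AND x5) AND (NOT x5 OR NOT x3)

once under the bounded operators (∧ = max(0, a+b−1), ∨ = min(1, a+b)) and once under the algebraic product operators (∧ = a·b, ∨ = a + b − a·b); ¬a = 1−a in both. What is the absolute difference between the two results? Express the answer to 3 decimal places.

0.196

Under bounded:
  x3 AND x5 = max(0, a+b−1) on (0.79, 0.34) = 0.13
  NOT x5 = 1 − 0.34 = 0.66
  NOT x3 = 1 − 0.79 = 0.21
  NOT x5 OR NOT x3 = min(1, a+b) on (0.66, 0.21) = 0.87
  (x3 AND x5) AND (NOT x5 OR NOT x3) = max(0, a+b−1) on (0.13, 0.87) = 0.00
  → value = 0.0000
Under algebraic product:
  x3 AND x5 = a·b on (0.7900, 0.3400) = 0.2686
  NOT x5 = 1 − 0.3400 = 0.6600
  NOT x3 = 1 − 0.7900 = 0.2100
  NOT x5 OR NOT x3 = a + b − a·b on (0.6600, 0.2100) = 0.7314
  (x3 AND x5) AND (NOT x5 OR NOT x3) = a·b on (0.2686, 0.7314) = 0.1965
  → value = 0.1965
|0.0000 − 0.1965| = 0.196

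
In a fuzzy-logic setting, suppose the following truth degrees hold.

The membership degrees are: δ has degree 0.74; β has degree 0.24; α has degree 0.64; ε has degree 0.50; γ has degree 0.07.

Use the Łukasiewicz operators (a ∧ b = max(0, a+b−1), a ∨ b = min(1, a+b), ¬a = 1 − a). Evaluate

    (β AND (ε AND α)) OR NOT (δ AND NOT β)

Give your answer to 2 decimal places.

0.50

ε AND α = max(0, a+b−1) on (0.50, 0.64) = 0.14
β AND (ε AND α) = max(0, a+b−1) on (0.24, 0.14) = 0.00
NOT β = 1 − 0.24 = 0.76
δ AND NOT β = max(0, a+b−1) on (0.74, 0.76) = 0.50
NOT (δ AND NOT β) = 1 − 0.50 = 0.50
(β AND (ε AND α)) OR NOT (δ AND NOT β) = min(1, a+b) on (0.00, 0.50) = 0.50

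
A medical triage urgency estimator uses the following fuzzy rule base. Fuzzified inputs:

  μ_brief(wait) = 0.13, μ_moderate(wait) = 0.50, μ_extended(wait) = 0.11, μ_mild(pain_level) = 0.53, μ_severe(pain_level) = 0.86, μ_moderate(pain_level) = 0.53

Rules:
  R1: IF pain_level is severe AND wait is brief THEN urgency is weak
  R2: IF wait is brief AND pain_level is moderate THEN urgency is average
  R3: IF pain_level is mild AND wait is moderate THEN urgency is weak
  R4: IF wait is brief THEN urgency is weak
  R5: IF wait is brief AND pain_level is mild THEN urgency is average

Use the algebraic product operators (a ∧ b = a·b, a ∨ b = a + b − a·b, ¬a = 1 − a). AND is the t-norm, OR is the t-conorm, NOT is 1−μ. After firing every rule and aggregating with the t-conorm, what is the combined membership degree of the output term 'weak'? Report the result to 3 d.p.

R1: severe=0.86, brief=0.13; AND[a·b] → w = 0.1118
R2: brief=0.13, moderate=0.53; AND[a·b] → w = 0.0689
R3: mild=0.53, moderate=0.50; AND[a·b] → w = 0.2650
R4: brief=0.13 → w = 0.1300
R5: brief=0.13, mild=0.53; AND[a·b] → w = 0.0689
Rules with consequent 'weak': {R1, R3, R4} → strengths 0.1118, 0.2650, 0.1300
Aggregate via t-conorm [a + b − a·b]: 0.4320

0.432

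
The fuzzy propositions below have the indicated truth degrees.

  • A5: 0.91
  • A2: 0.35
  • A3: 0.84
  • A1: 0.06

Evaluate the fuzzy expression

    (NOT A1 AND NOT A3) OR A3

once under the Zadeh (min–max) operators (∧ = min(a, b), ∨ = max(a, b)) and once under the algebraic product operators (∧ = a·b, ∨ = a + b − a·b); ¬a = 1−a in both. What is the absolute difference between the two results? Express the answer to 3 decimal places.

Under Zadeh (min–max):
  NOT A1 = 1 − 0.06 = 0.94
  NOT A3 = 1 − 0.84 = 0.16
  NOT A1 AND NOT A3 = min(a, b) on (0.94, 0.16) = 0.16
  (NOT A1 AND NOT A3) OR A3 = max(a, b) on (0.16, 0.84) = 0.84
  → value = 0.8400
Under algebraic product:
  NOT A1 = 1 − 0.0600 = 0.9400
  NOT A3 = 1 − 0.8400 = 0.1600
  NOT A1 AND NOT A3 = a·b on (0.9400, 0.1600) = 0.1504
  (NOT A1 AND NOT A3) OR A3 = a + b − a·b on (0.1504, 0.8400) = 0.8641
  → value = 0.8641
|0.8400 − 0.8641| = 0.024

0.024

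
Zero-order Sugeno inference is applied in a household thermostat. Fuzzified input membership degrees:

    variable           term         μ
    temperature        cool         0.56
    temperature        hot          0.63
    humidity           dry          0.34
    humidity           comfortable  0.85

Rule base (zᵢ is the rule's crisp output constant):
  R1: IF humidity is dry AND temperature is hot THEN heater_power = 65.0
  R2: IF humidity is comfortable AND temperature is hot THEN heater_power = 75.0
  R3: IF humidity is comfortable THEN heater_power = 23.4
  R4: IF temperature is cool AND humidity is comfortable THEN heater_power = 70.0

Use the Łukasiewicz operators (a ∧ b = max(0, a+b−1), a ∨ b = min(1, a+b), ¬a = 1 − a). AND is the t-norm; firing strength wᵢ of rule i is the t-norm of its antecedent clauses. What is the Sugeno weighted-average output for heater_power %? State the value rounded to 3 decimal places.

48.615

R1 (z=65.0): dry=0.34, hot=0.63; AND[max(0, a+b−1)] → w = 0.00
R2 (z=75.0): comfortable=0.85, hot=0.63; AND[max(0, a+b−1)] → w = 0.48
R3 (z=23.4): comfortable=0.85 → w = 0.85
R4 (z=70.0): cool=0.56, comfortable=0.85; AND[max(0, a+b−1)] → w = 0.41
Weighted average = (0.00·65.0 + 0.48·75.0 + 0.85·23.4 + 0.41·70.0) / (0.00 + 0.48 + 0.85 + 0.41)
  = 84.5900 / 1.7400 = 48.615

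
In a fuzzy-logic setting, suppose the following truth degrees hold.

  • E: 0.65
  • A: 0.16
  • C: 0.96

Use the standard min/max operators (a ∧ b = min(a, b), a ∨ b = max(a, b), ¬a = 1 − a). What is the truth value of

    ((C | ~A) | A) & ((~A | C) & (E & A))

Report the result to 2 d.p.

~A = 1 − 0.16 = 0.84
C | ~A = max(a, b) on (0.96, 0.84) = 0.96
(C | ~A) | A = max(a, b) on (0.96, 0.16) = 0.96
~A = 1 − 0.16 = 0.84
~A | C = max(a, b) on (0.84, 0.96) = 0.96
E & A = min(a, b) on (0.65, 0.16) = 0.16
(~A | C) & (E & A) = min(a, b) on (0.96, 0.16) = 0.16
((C | ~A) | A) & ((~A | C) & (E & A)) = min(a, b) on (0.96, 0.16) = 0.16

0.16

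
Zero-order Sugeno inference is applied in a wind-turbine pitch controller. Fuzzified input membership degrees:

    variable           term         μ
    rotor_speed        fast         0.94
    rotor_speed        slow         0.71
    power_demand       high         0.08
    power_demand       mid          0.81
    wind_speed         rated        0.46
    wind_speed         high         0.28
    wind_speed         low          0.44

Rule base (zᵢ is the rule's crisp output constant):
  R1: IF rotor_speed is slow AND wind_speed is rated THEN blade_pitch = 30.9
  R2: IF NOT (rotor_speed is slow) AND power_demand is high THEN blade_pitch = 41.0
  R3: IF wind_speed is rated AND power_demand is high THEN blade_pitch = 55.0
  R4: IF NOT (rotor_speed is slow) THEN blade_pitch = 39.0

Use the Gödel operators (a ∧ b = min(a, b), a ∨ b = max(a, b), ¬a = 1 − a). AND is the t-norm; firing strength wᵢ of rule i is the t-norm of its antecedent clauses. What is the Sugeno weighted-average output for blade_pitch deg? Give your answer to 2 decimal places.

R1 (z=30.9): slow=0.71, rated=0.46; AND[min(a, b)] → w = 0.46
R2 (z=41.0): ¬slow=1−0.71=0.29, high=0.08; AND[min(a, b)] → w = 0.08
R3 (z=55.0): rated=0.46, high=0.08; AND[min(a, b)] → w = 0.08
R4 (z=39.0): ¬slow=1−0.71=0.29 → w = 0.29
Weighted average = (0.46·30.9 + 0.08·41.0 + 0.08·55.0 + 0.29·39.0) / (0.46 + 0.08 + 0.08 + 0.29)
  = 33.2040 / 0.9100 = 36.49

36.49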